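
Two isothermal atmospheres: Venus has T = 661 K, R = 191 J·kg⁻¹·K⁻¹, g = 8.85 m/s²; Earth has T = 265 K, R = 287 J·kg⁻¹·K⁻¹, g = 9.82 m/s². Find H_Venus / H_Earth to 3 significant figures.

H_Venus/H_Earth ≈ 1.84

H = RT/g for each body.
H_Venus = 191 × 661 / 8.85 = 14266 m.
H_Earth = 287 × 265 / 9.82 = 7744.9 m.
H_Venus/H_Earth = 14266/7744.9 = 1.8420.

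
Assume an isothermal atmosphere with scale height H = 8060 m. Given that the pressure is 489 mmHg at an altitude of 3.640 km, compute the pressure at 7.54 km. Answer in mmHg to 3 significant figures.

P ≈ 301 mmHg

Between two levels, P₂ = P₁ exp(−Δz/H) with Δz = z₂ − z₁.
Δz = 7540.0 − 3640.0 = 3900.0 m; Δz/H = 3900.0/8060.0 = 0.48387.
P₂ = 489 × exp(−0.48387) = 489 × 0.61639 = 301.41 mmHg.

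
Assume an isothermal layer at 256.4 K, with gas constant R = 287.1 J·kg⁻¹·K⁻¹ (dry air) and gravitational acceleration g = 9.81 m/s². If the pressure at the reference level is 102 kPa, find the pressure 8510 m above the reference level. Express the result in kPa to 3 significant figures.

P ≈ 32.8 kPa

Scale height: H = RT/g = 287.1 × 256.4 / 9.81 = 7503.8 m.
Barometric formula: P = P₀ exp(−z/H).
z/H = 8510.0/7503.8 = 1.1341; exp(−1.1341) = 0.32171.
P = 102 × 0.32171 = 32.814 kPa.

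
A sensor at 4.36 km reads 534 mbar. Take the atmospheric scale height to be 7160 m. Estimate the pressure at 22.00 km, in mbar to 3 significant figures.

Between two levels, P₂ = P₁ exp(−Δz/H) with Δz = z₂ − z₁.
Δz = 22000 − 4360.0 = 17640 m; Δz/H = 17640/7160.0 = 2.4637.
P₂ = 534 × exp(−2.4637) = 534 × 0.085119 = 45.454 mbar.

P ≈ 45.5 mbar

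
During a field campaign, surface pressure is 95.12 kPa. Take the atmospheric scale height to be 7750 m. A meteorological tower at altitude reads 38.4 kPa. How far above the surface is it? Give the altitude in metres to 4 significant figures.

z ≈ 7030 m

Invert the barometric formula: z = H ln(P₀/P).
P₀/P = 95.12/38.4 = 2.4771; ln(2.4771) = 0.90709.
z = 7750.0 × 0.90709 = 7029.9 m.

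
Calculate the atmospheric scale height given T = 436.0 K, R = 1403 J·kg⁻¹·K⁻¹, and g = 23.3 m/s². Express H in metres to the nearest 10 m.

The scale height of an isothermal atmosphere is H = RT/g.
H = 1403 × 436.0 / 23.3 = 611710/23.3 = 26254 m.

H ≈ 26250 m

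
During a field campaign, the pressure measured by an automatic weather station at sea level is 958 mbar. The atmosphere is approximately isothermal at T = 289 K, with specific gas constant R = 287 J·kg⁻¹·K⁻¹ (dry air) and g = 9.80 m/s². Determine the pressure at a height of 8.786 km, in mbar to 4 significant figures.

Scale height: H = RT/g = 287 × 289 / 9.80 = 8463.6 m.
Barometric formula: P = P₀ exp(−z/H).
z/H = 8786.0/8463.6 = 1.0381; exp(−1.0381) = 0.35413.
P = 958 × 0.35413 = 339.26 mbar.

P ≈ 339.3 mbar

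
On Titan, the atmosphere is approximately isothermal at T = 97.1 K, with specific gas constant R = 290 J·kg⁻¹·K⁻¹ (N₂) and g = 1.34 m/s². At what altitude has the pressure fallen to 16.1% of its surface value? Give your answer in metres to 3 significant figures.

Scale height: H = RT/g = 290 × 97.1 / 1.34 = 21014 m.
Set P/P₀ = exp(−z/H) = 0.161, so z = −H ln(0.161).
−ln(0.161) = 1.8264; z = 21014 × 1.8264 = 38380 m.

z ≈ 38400 m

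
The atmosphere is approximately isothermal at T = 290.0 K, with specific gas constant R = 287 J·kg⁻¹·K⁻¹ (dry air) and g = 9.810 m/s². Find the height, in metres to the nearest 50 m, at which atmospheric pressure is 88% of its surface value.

Scale height: H = RT/g = 287 × 290.0 / 9.810 = 8484.2 m.
Set P/P₀ = exp(−z/H) = 0.88, so z = −H ln(0.88).
−ln(0.88) = 0.12783; z = 8484.2 × 0.12783 = 1084.5 m.

z ≈ 1100 m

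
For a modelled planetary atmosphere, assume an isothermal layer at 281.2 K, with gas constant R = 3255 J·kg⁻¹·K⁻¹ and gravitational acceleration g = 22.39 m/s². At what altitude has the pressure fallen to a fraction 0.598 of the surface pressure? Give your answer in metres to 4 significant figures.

Scale height: H = RT/g = 3255 × 281.2 / 22.39 = 40880 m.
Set P/P₀ = exp(−z/H) = 0.598, so z = −H ln(0.598).
−ln(0.598) = 0.51416; z = 40880 × 0.51416 = 21019 m.

z ≈ 21020 m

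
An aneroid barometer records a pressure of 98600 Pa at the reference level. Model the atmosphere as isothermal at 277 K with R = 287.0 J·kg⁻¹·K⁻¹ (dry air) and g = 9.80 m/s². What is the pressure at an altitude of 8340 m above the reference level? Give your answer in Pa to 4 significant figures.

P ≈ 35270 Pa

Scale height: H = RT/g = 287.0 × 277 / 9.80 = 8112.1 m.
Barometric formula: P = P₀ exp(−z/H).
z/H = 8340.0/8112.1 = 1.0281; exp(−1.0281) = 0.35769.
P = 98600 × 0.35769 = 35268 Pa.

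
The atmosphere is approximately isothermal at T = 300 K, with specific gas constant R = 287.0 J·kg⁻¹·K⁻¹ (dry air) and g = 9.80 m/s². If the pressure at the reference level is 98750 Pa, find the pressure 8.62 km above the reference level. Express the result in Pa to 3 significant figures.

P ≈ 37000 Pa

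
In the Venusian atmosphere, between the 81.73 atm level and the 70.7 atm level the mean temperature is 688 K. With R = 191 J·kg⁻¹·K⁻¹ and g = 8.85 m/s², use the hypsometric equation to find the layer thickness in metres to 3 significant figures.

Hypsometric equation: Δz = (R T̄/g) ln(P₁/P₂).
R T̄/g = 191 × 688 / 8.85 = 14848 m.
ln(81.73/70.7) = ln(1.1560) = 0.14497.
Δz = 14848 × 0.14497 = 2152.5 m.

Δz ≈ 2150 m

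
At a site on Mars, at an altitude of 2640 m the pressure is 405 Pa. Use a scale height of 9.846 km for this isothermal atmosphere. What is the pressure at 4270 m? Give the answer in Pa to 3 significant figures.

P ≈ 343 Pa

Between two levels, P₂ = P₁ exp(−Δz/H) with Δz = z₂ − z₁.
Δz = 4270.0 − 2640.0 = 1630.0 m; Δz/H = 1630.0/9846.0 = 0.16555.
P₂ = 405 × exp(−0.16555) = 405 × 0.84743 = 343.21 Pa.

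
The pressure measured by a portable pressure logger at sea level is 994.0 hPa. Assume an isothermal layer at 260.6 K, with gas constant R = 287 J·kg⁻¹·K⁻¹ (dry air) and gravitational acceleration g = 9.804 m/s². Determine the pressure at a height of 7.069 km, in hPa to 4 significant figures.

Scale height: H = RT/g = 287 × 260.6 / 9.804 = 7628.7 m.
Barometric formula: P = P₀ exp(−z/H).
z/H = 7069.0/7628.7 = 0.92663; exp(−0.92663) = 0.39589.
P = 994.0 × 0.39589 = 393.51 hPa.

P ≈ 393.5 hPa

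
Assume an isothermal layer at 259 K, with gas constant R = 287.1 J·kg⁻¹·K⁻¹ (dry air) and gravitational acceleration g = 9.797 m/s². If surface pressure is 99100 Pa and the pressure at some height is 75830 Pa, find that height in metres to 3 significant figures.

Scale height: H = RT/g = 287.1 × 259 / 9.797 = 7590.0 m.
Invert the barometric formula: z = H ln(P₀/P).
P₀/P = 99100/75830 = 1.3069; ln(1.3069) = 0.26766.
z = 7590.0 × 0.26766 = 2031.5 m.

z ≈ 2030 m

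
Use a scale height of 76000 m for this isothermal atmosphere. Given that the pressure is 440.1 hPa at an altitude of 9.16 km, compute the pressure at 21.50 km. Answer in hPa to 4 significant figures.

Between two levels, P₂ = P₁ exp(−Δz/H) with Δz = z₂ − z₁.
Δz = 21500 − 9160.0 = 12340 m; Δz/H = 12340/76000 = 0.16237.
P₂ = 440.1 × exp(−0.16237) = 440.1 × 0.85013 = 374.14 hPa.

P ≈ 374.1 hPa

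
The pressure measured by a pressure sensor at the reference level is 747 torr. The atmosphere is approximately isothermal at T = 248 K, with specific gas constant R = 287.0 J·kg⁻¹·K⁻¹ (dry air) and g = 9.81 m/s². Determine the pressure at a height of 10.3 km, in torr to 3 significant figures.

Scale height: H = RT/g = 287.0 × 248 / 9.81 = 7255.5 m.
Barometric formula: P = P₀ exp(−z/H).
z/H = 10300/7255.5 = 1.4196; exp(−1.4196) = 0.24181.
P = 747 × 0.24181 = 180.63 torr.

P ≈ 181 torr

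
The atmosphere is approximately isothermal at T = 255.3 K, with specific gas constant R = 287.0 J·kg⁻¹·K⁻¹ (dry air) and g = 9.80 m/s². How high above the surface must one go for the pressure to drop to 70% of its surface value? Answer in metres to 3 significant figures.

Scale height: H = RT/g = 287.0 × 255.3 / 9.80 = 7476.6 m.
Set P/P₀ = exp(−z/H) = 0.7, so z = −H ln(0.7).
−ln(0.7) = 0.35667; z = 7476.6 × 0.35667 = 2666.7 m.

z ≈ 2670 m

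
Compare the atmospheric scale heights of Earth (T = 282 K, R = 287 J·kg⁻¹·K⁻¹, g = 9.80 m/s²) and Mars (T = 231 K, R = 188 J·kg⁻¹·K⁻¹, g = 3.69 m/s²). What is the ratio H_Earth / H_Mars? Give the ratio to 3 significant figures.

H_Earth/H_Mars ≈ 0.702

H = RT/g for each body.
H_Earth = 287 × 282 / 9.80 = 8258.6 m.
H_Mars = 188 × 231 / 3.69 = 11769 m.
H_Earth/H_Mars = 8258.6/11769 = 0.70172.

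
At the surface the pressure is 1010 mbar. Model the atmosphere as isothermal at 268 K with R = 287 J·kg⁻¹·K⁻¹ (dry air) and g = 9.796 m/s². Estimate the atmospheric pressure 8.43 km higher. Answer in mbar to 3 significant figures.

P ≈ 345 mbar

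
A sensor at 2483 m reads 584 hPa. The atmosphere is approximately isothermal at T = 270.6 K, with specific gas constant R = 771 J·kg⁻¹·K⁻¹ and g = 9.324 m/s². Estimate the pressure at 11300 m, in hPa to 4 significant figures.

Scale height: H = RT/g = 771 × 270.6 / 9.324 = 22376 m.
Between two levels, P₂ = P₁ exp(−Δz/H) with Δz = z₂ − z₁.
Δz = 11300 − 2483.0 = 8817.0 m; Δz/H = 8817.0/22376 = 0.39404.
P₂ = 584 × exp(−0.39404) = 584 × 0.67433 = 393.81 hPa.

P ≈ 393.8 hPa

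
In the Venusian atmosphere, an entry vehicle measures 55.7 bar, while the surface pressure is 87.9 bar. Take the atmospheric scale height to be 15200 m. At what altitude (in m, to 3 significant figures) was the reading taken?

z ≈ 6930 m

Invert the barometric formula: z = H ln(P₀/P).
P₀/P = 87.9/55.7 = 1.5781; ln(1.5781) = 0.45622.
z = 15200 × 0.45622 = 6934.5 m.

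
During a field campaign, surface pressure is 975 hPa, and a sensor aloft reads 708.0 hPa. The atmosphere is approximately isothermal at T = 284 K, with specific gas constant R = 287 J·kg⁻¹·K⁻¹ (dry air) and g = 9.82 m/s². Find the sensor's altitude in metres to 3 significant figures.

z ≈ 2660 m

Scale height: H = RT/g = 287 × 284 / 9.82 = 8300.2 m.
Invert the barometric formula: z = H ln(P₀/P).
P₀/P = 975/708.0 = 1.3771; ln(1.3771) = 0.31998.
z = 8300.2 × 0.31998 = 2655.9 m.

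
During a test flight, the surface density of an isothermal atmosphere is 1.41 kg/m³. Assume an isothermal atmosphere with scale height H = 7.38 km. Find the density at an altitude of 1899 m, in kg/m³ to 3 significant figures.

In an isothermal atmosphere, density decays like pressure: ρ = ρ₀ exp(−z/H).
z/H = 1899.0/7380.0 = 0.25732; exp(−0.25732) = 0.77312.
ρ = 1.41 × 0.77312 = 1.0901 kg/m³.

ρ ≈ 1.09 kg/m³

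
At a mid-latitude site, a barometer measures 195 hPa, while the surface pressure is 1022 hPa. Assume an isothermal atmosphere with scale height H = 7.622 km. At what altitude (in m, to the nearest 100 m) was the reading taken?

z ≈ 12600 m

Invert the barometric formula: z = H ln(P₀/P).
P₀/P = 1022/195 = 5.2410; ln(5.2410) = 1.6565.
z = 7622.0 × 1.6565 = 12626 m.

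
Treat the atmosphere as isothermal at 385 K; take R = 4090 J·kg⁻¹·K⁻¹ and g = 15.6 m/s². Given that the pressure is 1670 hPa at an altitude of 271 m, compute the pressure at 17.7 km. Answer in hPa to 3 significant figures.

P ≈ 1410 hPa

Scale height: H = RT/g = 4090 × 385 / 15.6 = 100940 m.
Between two levels, P₂ = P₁ exp(−Δz/H) with Δz = z₂ − z₁.
Δz = 17700 − 271.00 = 17429 m; Δz/H = 17429/100940 = 0.17267.
P₂ = 1670 × exp(−0.17267) = 1670 × 0.84142 = 1405.2 hPa.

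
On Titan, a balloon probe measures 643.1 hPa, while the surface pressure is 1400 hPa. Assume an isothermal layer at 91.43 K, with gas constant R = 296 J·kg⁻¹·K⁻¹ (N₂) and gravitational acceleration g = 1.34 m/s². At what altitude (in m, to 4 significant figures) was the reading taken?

Scale height: H = RT/g = 296 × 91.43 / 1.34 = 20196 m.
Invert the barometric formula: z = H ln(P₀/P).
P₀/P = 1400/643.1 = 2.1770; ln(2.1770) = 0.77795.
z = 20196 × 0.77795 = 15711 m.

z ≈ 15710 m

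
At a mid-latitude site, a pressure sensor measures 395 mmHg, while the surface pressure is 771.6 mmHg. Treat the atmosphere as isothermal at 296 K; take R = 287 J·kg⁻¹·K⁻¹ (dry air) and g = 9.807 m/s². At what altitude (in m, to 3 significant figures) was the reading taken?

Scale height: H = RT/g = 287 × 296 / 9.807 = 8662.4 m.
Invert the barometric formula: z = H ln(P₀/P).
P₀/P = 771.6/395 = 1.9534; ln(1.9534) = 0.66957.
z = 8662.4 × 0.66957 = 5800.1 m.

z ≈ 5800 m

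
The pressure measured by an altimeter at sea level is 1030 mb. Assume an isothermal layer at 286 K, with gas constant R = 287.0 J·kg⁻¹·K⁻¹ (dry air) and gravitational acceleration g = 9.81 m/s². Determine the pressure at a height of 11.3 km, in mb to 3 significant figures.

P ≈ 267 mb

Scale height: H = RT/g = 287.0 × 286 / 9.81 = 8367.2 m.
Barometric formula: P = P₀ exp(−z/H).
z/H = 11300/8367.2 = 1.3505; exp(−1.3505) = 0.25911.
P = 1030 × 0.25911 = 266.88 mb.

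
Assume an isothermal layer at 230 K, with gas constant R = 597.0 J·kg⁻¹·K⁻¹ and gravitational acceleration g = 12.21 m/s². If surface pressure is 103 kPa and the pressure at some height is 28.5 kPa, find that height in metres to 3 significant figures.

z ≈ 14400 m

Scale height: H = RT/g = 597.0 × 230 / 12.21 = 11246 m.
Invert the barometric formula: z = H ln(P₀/P).
P₀/P = 103/28.5 = 3.6140; ln(3.6140) = 1.2848.
z = 11246 × 1.2848 = 14449 m.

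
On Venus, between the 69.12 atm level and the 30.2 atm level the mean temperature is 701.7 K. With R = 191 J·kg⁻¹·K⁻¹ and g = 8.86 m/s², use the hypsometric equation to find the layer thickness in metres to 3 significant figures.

Δz ≈ 12500 m

Hypsometric equation: Δz = (R T̄/g) ln(P₁/P₂).
R T̄/g = 191 × 701.7 / 8.86 = 15127 m.
ln(69.12/30.2) = ln(2.2887) = 0.82798.
Δz = 15127 × 0.82798 = 12525 m.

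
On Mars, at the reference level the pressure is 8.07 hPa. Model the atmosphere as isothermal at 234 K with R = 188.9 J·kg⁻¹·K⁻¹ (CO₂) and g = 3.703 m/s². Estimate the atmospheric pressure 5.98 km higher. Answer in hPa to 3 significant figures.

P ≈ 4.89 hPa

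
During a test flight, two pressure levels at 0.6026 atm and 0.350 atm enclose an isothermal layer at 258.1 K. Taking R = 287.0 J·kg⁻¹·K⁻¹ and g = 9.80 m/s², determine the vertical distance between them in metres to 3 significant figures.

Hypsometric equation: Δz = (R T̄/g) ln(P₁/P₂).
R T̄/g = 287.0 × 258.1 / 9.80 = 7558.6 m.
ln(0.6026/0.350) = ln(1.7217) = 0.54331.
Δz = 7558.6 × 0.54331 = 4106.7 m.

Δz ≈ 4110 m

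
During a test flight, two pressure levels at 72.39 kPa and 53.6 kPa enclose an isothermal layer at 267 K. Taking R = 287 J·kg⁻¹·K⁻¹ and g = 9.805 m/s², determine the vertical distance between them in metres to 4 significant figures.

Hypsometric equation: Δz = (R T̄/g) ln(P₁/P₂).
R T̄/g = 287 × 267 / 9.805 = 7815.3 m.
ln(72.39/53.6) = ln(1.3506) = 0.30055.
Δz = 7815.3 × 0.30055 = 2348.9 m.

Δz ≈ 2349 m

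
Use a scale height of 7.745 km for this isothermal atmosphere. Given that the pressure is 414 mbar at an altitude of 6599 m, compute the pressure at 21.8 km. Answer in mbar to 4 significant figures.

P ≈ 58.16 mbar

Between two levels, P₂ = P₁ exp(−Δz/H) with Δz = z₂ − z₁.
Δz = 21800 − 6599.0 = 15201 m; Δz/H = 15201/7745.0 = 1.9627.
P₂ = 414 × exp(−1.9627) = 414 × 0.14048 = 58.159 mbar.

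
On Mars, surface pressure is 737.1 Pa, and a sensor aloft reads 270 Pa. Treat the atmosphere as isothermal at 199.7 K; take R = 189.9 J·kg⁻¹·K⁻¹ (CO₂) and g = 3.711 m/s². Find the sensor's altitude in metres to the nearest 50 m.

Scale height: H = RT/g = 189.9 × 199.7 / 3.711 = 10219 m.
Invert the barometric formula: z = H ln(P₀/P).
P₀/P = 737.1/270 = 2.7300; ln(2.7300) = 1.0043.
z = 10219 × 1.0043 = 10263 m.

z ≈ 10250 m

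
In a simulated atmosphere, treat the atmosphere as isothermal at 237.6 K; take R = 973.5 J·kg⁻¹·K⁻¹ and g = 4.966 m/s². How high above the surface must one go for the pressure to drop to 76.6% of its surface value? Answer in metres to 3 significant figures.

Scale height: H = RT/g = 973.5 × 237.6 / 4.966 = 46577 m.
Set P/P₀ = exp(−z/H) = 0.766, so z = −H ln(0.766).
−ln(0.766) = 0.26657; z = 46577 × 0.26657 = 12416 m.

z ≈ 12400 m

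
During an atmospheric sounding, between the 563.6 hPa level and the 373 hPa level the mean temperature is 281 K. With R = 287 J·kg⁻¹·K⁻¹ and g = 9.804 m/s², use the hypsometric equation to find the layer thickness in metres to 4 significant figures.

Δz ≈ 3395 m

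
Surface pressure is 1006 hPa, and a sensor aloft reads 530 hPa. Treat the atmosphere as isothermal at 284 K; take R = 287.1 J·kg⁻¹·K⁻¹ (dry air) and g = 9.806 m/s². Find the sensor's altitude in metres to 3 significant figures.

z ≈ 5330 m

Scale height: H = RT/g = 287.1 × 284 / 9.806 = 8315.0 m.
Invert the barometric formula: z = H ln(P₀/P).
P₀/P = 1006/530 = 1.8981; ln(1.8981) = 0.64085.
z = 8315.0 × 0.64085 = 5328.7 m.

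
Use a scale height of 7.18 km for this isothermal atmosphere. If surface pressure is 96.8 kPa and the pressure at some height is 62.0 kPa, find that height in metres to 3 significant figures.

Invert the barometric formula: z = H ln(P₀/P).
P₀/P = 96.8/62.0 = 1.5613; ln(1.5613) = 0.44552.
z = 7180.0 × 0.44552 = 3198.8 m.

z ≈ 3200 m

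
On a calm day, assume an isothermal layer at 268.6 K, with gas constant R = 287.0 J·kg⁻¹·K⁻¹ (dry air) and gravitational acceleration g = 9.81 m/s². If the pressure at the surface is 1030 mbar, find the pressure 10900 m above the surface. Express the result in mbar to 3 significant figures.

P ≈ 257 mbar

Scale height: H = RT/g = 287.0 × 268.6 / 9.81 = 7858.1 m.
Barometric formula: P = P₀ exp(−z/H).
z/H = 10900/7858.1 = 1.3871; exp(−1.3871) = 0.24980.
P = 1030 × 0.24980 = 257.29 mbar.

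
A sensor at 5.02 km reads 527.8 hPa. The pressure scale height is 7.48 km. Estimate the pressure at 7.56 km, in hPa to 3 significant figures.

P ≈ 376 hPa

Between two levels, P₂ = P₁ exp(−Δz/H) with Δz = z₂ − z₁.
Δz = 7560.0 − 5020.0 = 2540.0 m; Δz/H = 2540.0/7480.0 = 0.33957.
P₂ = 527.8 × exp(−0.33957) = 527.8 × 0.71208 = 375.84 hPa.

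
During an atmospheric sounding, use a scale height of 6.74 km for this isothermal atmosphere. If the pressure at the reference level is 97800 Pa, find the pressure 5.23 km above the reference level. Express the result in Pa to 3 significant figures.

Barometric formula: P = P₀ exp(−z/H).
z/H = 5230.0/6740.0 = 0.77596; exp(−0.77596) = 0.46026.
P = 97800 × 0.46026 = 45013 Pa.

P ≈ 45000 Pa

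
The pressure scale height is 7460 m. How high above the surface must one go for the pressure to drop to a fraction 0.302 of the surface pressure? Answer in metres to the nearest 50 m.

Set P/P₀ = exp(−z/H) = 0.302, so z = −H ln(0.302).
−ln(0.302) = 1.1973; z = 7460.0 × 1.1973 = 8931.9 m.

z ≈ 8950 m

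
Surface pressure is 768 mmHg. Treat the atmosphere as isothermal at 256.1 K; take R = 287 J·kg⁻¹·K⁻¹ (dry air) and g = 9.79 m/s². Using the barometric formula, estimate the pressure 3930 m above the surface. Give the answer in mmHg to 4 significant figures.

P ≈ 455.0 mmHg

Scale height: H = RT/g = 287 × 256.1 / 9.79 = 7507.7 m.
Barometric formula: P = P₀ exp(−z/H).
z/H = 3930.0/7507.7 = 0.52346; exp(−0.52346) = 0.59247.
P = 768 × 0.59247 = 455.02 mmHg.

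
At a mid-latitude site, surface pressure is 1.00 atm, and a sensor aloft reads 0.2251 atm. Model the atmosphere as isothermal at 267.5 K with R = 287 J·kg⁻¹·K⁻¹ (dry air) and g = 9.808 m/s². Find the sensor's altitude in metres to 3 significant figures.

Scale height: H = RT/g = 287 × 267.5 / 9.808 = 7827.5 m.
Invert the barometric formula: z = H ln(P₀/P).
P₀/P = 1.00/0.2251 = 4.4425; ln(4.4425) = 1.4912.
z = 7827.5 × 1.4912 = 11672 m.

z ≈ 11700 m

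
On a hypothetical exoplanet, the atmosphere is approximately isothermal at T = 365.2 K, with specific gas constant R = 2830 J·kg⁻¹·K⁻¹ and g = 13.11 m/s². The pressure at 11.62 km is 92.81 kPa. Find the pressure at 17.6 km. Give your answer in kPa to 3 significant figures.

Scale height: H = RT/g = 2830 × 365.2 / 13.11 = 78834 m.
Between two levels, P₂ = P₁ exp(−Δz/H) with Δz = z₂ − z₁.
Δz = 17600 − 11620 = 5980.0 m; Δz/H = 5980.0/78834 = 0.075856.
P₂ = 92.81 × exp(−0.075856) = 92.81 × 0.92695 = 86.030 kPa.

P ≈ 86.0 kPa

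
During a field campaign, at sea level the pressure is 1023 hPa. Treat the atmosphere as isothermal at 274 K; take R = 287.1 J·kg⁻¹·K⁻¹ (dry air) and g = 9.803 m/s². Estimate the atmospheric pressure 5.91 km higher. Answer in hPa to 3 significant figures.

Scale height: H = RT/g = 287.1 × 274 / 9.803 = 8024.6 m.
Barometric formula: P = P₀ exp(−z/H).
z/H = 5910.0/8024.6 = 0.73649; exp(−0.73649) = 0.47879.
P = 1023 × 0.47879 = 489.80 hPa.

P ≈ 490 hPa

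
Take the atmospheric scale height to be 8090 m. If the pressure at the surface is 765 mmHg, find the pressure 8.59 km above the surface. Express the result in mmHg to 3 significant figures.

Barometric formula: P = P₀ exp(−z/H).
z/H = 8590.0/8090.0 = 1.0618; exp(−1.0618) = 0.34583.
P = 765 × 0.34583 = 264.56 mmHg.

P ≈ 265 mmHg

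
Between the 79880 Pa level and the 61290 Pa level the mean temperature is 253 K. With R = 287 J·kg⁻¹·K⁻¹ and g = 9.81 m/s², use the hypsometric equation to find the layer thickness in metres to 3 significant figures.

Hypsometric equation: Δz = (R T̄/g) ln(P₁/P₂).
R T̄/g = 287 × 253 / 9.81 = 7401.7 m.
ln(79880/61290) = ln(1.3033) = 0.26490.
Δz = 7401.7 × 0.26490 = 1960.7 m.

Δz ≈ 1960 m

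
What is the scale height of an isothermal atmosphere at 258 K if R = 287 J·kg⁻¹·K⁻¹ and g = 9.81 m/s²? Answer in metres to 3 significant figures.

H ≈ 7550 m

The scale height of an isothermal atmosphere is H = RT/g.
H = 287 × 258 / 9.81 = 74046/9.81 = 7548.0 m.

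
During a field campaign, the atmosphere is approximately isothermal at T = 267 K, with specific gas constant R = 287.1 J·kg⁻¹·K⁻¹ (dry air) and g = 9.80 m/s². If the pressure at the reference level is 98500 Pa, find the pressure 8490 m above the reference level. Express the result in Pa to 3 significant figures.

P ≈ 33300 Pa

Scale height: H = RT/g = 287.1 × 267 / 9.80 = 7822.0 m.
Barometric formula: P = P₀ exp(−z/H).
z/H = 8490.0/7822.0 = 1.0854; exp(−1.0854) = 0.33777.
P = 98500 × 0.33777 = 33270 Pa.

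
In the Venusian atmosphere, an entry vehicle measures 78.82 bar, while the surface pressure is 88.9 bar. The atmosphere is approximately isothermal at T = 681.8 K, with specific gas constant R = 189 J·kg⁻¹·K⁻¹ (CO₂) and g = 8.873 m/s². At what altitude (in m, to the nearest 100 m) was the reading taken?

Scale height: H = RT/g = 189 × 681.8 / 8.873 = 14523 m.
Invert the barometric formula: z = H ln(P₀/P).
P₀/P = 88.9/78.82 = 1.1279; ln(1.1279) = 0.12036.
z = 14523 × 0.12036 = 1748.0 m.

z ≈ 1700 m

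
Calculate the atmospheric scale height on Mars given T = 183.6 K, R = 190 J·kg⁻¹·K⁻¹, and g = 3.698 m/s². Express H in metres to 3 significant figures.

H ≈ 9430 m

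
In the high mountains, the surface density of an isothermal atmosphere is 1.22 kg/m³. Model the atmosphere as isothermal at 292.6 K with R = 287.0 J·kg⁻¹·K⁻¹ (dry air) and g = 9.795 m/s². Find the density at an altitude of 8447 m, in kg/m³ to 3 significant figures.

ρ ≈ 0.455 kg/m³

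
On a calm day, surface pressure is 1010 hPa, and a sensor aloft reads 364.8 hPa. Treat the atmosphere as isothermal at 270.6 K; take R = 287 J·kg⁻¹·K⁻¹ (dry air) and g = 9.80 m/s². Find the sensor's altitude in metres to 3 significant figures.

Scale height: H = RT/g = 287 × 270.6 / 9.80 = 7924.7 m.
Invert the barometric formula: z = H ln(P₀/P).
P₀/P = 1010/364.8 = 2.7686; ln(2.7686) = 1.0183.
z = 7924.7 × 1.0183 = 8069.7 m.

z ≈ 8070 m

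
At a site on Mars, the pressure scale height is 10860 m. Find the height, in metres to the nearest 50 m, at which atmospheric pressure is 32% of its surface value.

Set P/P₀ = exp(−z/H) = 0.32, so z = −H ln(0.32).
−ln(0.32) = 1.1394; z = 10860 × 1.1394 = 12374 m.

z ≈ 12350 m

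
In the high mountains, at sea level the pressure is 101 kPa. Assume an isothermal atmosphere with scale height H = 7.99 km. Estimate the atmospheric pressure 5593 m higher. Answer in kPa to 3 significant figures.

P ≈ 50.2 kPa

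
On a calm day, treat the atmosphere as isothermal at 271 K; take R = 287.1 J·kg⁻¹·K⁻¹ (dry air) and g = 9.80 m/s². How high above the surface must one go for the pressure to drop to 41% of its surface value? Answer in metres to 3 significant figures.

Scale height: H = RT/g = 287.1 × 271 / 9.80 = 7939.2 m.
Set P/P₀ = exp(−z/H) = 0.41, so z = −H ln(0.41).
−ln(0.41) = 0.89160; z = 7939.2 × 0.89160 = 7078.6 m.

z ≈ 7080 m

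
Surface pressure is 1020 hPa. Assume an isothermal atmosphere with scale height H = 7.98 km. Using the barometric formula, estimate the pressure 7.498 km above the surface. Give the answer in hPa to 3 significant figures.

Barometric formula: P = P₀ exp(−z/H).
z/H = 7498.0/7980.0 = 0.93960; exp(−0.93960) = 0.39078.
P = 1020 × 0.39078 = 398.60 hPa.

P ≈ 399 hPa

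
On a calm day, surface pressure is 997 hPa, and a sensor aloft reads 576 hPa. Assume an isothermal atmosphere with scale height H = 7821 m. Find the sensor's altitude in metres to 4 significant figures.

Invert the barometric formula: z = H ln(P₀/P).
P₀/P = 997/576 = 1.7309; ln(1.7309) = 0.54864.
z = 7821.0 × 0.54864 = 4290.9 m.

z ≈ 4291 m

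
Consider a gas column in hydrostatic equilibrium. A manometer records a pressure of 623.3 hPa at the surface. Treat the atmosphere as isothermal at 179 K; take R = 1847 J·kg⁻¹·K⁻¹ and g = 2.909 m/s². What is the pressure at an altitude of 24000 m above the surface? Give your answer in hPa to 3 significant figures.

P ≈ 505 hPa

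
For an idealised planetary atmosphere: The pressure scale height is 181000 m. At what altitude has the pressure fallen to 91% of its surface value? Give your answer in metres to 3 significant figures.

z ≈ 17100 m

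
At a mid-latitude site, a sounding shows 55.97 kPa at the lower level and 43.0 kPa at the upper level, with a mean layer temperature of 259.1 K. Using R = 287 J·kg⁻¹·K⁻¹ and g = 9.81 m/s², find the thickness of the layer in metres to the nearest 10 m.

Δz ≈ 2000 m

Hypsometric equation: Δz = (R T̄/g) ln(P₁/P₂).
R T̄/g = 287 × 259.1 / 9.81 = 7580.2 m.
ln(55.97/43.0) = ln(1.3016) = 0.26359.
Δz = 7580.2 × 0.26359 = 1998.1 m.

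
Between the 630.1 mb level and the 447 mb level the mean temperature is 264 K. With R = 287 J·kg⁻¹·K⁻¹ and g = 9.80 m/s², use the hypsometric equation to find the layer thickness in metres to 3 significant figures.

Δz ≈ 2650 m

Hypsometric equation: Δz = (R T̄/g) ln(P₁/P₂).
R T̄/g = 287 × 264 / 9.80 = 7731.4 m.
ln(630.1/447) = ln(1.4096) = 0.34331.
Δz = 7731.4 × 0.34331 = 2654.3 m.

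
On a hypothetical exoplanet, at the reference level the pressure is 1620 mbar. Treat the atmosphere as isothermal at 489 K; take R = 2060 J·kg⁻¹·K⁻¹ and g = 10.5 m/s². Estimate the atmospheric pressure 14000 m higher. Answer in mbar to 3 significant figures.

P ≈ 1400 mbar

Scale height: H = RT/g = 2060 × 489 / 10.5 = 95937 m.
Barometric formula: P = P₀ exp(−z/H).
z/H = 14000/95937 = 0.14593; exp(−0.14593) = 0.86422.
P = 1620 × 0.86422 = 1400.0 mbar.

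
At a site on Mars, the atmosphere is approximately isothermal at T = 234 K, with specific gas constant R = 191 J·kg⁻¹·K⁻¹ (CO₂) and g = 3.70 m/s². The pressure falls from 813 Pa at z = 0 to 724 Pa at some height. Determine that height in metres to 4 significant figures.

z ≈ 1400 m

Scale height: H = RT/g = 191 × 234 / 3.70 = 12079 m.
Invert the barometric formula: z = H ln(P₀/P).
P₀/P = 813/724 = 1.1229; ln(1.1229) = 0.11591.
z = 12079 × 0.11591 = 1400.1 m.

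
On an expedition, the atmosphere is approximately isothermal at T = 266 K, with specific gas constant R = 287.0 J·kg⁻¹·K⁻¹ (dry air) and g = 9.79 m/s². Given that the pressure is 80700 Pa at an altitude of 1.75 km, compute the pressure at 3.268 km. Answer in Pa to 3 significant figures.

Scale height: H = RT/g = 287.0 × 266 / 9.79 = 7798.0 m.
Between two levels, P₂ = P₁ exp(−Δz/H) with Δz = z₂ − z₁.
Δz = 3268.0 − 1750.0 = 1518.0 m; Δz/H = 1518.0/7798.0 = 0.19467.
P₂ = 80700 × exp(−0.19467) = 80700 × 0.82311 = 66425 Pa.

P ≈ 66400 Pa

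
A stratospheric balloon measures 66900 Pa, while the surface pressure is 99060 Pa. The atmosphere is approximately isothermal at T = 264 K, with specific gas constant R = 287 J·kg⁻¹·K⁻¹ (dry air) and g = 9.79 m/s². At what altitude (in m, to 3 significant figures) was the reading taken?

z ≈ 3040 m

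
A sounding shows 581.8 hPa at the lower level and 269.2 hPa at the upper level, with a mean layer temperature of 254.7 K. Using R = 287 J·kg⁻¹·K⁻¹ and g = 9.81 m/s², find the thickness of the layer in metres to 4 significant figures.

Hypsometric equation: Δz = (R T̄/g) ln(P₁/P₂).
R T̄/g = 287 × 254.7 / 9.81 = 7451.5 m.
ln(581.8/269.2) = ln(2.1612) = 0.77066.
Δz = 7451.5 × 0.77066 = 5742.6 m.

Δz ≈ 5743 m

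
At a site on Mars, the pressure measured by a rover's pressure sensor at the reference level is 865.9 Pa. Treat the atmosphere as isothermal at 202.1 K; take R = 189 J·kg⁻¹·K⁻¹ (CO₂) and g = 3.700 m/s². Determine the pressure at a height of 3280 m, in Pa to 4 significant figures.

Scale height: H = RT/g = 189 × 202.1 / 3.700 = 10323 m.
Barometric formula: P = P₀ exp(−z/H).
z/H = 3280.0/10323 = 0.31774; exp(−0.31774) = 0.72779.
P = 865.9 × 0.72779 = 630.19 Pa.

P ≈ 630.2 Pa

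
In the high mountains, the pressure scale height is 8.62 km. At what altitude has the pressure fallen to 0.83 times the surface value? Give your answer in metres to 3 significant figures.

z ≈ 1610 m

Set P/P₀ = exp(−z/H) = 0.83, so z = −H ln(0.83).
−ln(0.83) = 0.18633; z = 8620.0 × 0.18633 = 1606.2 m.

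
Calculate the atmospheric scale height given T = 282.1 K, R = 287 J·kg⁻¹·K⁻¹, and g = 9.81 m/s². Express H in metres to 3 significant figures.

The scale height of an isothermal atmosphere is H = RT/g.
H = 287 × 282.1 / 9.81 = 80963/9.81 = 8253.1 m.

H ≈ 8250 m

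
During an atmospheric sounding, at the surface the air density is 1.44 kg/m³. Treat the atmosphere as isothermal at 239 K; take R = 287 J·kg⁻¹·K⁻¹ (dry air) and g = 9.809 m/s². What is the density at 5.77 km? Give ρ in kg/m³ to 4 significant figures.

Scale height: H = RT/g = 287 × 239 / 9.809 = 6992.9 m.
In an isothermal atmosphere, density decays like pressure: ρ = ρ₀ exp(−z/H).
z/H = 5770.0/6992.9 = 0.82512; exp(−0.82512) = 0.43818.
ρ = 1.44 × 0.43818 = 0.63098 kg/m³.

ρ ≈ 0.6310 kg/m³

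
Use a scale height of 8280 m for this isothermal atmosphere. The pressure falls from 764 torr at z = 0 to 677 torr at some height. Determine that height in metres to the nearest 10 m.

Invert the barometric formula: z = H ln(P₀/P).
P₀/P = 764/677 = 1.1285; ln(1.1285) = 0.12089.
z = 8280.0 × 0.12089 = 1001.0 m.

z ≈ 1000 m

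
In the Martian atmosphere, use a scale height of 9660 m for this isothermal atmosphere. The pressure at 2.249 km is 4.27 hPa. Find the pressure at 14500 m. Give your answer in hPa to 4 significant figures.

P ≈ 1.201 hPa

Between two levels, P₂ = P₁ exp(−Δz/H) with Δz = z₂ − z₁.
Δz = 14500 − 2249.0 = 12251 m; Δz/H = 12251/9660.0 = 1.2682.
P₂ = 4.27 × exp(−1.2682) = 4.27 × 0.28134 = 1.2013 hPa.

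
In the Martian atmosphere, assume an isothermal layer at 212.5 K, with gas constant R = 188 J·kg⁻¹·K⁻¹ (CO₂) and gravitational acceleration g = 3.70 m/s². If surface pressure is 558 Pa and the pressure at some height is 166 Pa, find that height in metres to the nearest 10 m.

Scale height: H = RT/g = 188 × 212.5 / 3.70 = 10797 m.
Invert the barometric formula: z = H ln(P₀/P).
P₀/P = 558/166 = 3.3614; ln(3.3614) = 1.2124.
z = 10797 × 1.2124 = 13090 m.

z ≈ 13090 m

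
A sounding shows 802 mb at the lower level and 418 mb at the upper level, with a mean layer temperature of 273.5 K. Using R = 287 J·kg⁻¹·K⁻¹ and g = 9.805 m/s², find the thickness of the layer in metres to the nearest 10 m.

Δz ≈ 5220 m

Hypsometric equation: Δz = (R T̄/g) ln(P₁/P₂).
R T̄/g = 287 × 273.5 / 9.805 = 8005.6 m.
ln(802/418) = ln(1.9187) = 0.65165.
Δz = 8005.6 × 0.65165 = 5216.8 m.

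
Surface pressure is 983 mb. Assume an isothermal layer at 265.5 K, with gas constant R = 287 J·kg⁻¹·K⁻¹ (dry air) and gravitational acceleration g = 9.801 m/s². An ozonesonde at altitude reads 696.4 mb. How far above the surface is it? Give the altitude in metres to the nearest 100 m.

Scale height: H = RT/g = 287 × 265.5 / 9.801 = 7774.6 m.
Invert the barometric formula: z = H ln(P₀/P).
P₀/P = 983/696.4 = 1.4115; ln(1.4115) = 0.34465.
z = 7774.6 × 0.34465 = 2679.5 m.

z ≈ 2700 m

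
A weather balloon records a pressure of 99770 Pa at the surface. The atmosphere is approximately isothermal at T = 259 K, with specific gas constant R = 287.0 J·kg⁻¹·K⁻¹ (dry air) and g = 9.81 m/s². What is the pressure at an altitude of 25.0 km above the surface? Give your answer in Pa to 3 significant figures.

P ≈ 3680 Pa

Scale height: H = RT/g = 287.0 × 259 / 9.81 = 7577.3 m.
Barometric formula: P = P₀ exp(−z/H).
z/H = 25000/7577.3 = 3.2993; exp(−3.2993) = 0.036909.
P = 99770 × 0.036909 = 3682.4 Pa.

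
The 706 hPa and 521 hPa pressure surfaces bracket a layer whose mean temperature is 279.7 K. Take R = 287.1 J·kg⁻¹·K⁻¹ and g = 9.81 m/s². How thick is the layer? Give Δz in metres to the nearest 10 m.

Hypsometric equation: Δz = (R T̄/g) ln(P₁/P₂).
R T̄/g = 287.1 × 279.7 / 9.81 = 8185.7 m.
ln(706/521) = ln(1.3551) = 0.30388.
Δz = 8185.7 × 0.30388 = 2487.5 m.

Δz ≈ 2490 m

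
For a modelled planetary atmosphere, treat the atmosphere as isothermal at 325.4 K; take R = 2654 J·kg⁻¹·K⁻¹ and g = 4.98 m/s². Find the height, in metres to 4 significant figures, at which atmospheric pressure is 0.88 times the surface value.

z ≈ 22170 m

Scale height: H = RT/g = 2654 × 325.4 / 4.98 = 173420 m.
Set P/P₀ = exp(−z/H) = 0.88, so z = −H ln(0.88).
−ln(0.88) = 0.12783; z = 173420 × 0.12783 = 22168 m.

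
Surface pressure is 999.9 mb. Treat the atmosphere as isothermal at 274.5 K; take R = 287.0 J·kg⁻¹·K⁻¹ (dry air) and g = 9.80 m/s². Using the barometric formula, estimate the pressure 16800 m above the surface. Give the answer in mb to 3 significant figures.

Scale height: H = RT/g = 287.0 × 274.5 / 9.80 = 8038.9 m.
Barometric formula: P = P₀ exp(−z/H).
z/H = 16800/8038.9 = 2.0898; exp(−2.0898) = 0.12371.
P = 999.9 × 0.12371 = 123.70 mb.

P ≈ 124 mb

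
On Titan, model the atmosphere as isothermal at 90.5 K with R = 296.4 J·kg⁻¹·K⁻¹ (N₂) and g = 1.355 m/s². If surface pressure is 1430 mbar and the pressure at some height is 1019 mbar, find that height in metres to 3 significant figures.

Scale height: H = RT/g = 296.4 × 90.5 / 1.355 = 19796 m.
Invert the barometric formula: z = H ln(P₀/P).
P₀/P = 1430/1019 = 1.4033; ln(1.4033) = 0.33883.
z = 19796 × 0.33883 = 6707.5 m.

z ≈ 6710 m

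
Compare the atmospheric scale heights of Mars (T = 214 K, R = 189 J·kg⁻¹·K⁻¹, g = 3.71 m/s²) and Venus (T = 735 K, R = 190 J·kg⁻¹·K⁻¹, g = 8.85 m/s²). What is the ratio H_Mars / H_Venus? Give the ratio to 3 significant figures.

H_Mars/H_Venus ≈ 0.691

H = RT/g for each body.
H_Mars = 189 × 214 / 3.71 = 10902 m.
H_Venus = 190 × 735 / 8.85 = 15780 m.
H_Mars/H_Venus = 10902/15780 = 0.69087.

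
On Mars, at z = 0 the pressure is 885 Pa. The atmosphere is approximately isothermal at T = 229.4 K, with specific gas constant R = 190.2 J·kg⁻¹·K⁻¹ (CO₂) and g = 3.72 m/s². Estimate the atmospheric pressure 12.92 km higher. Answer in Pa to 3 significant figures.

P ≈ 294 Pa

Scale height: H = RT/g = 190.2 × 229.4 / 3.72 = 11729 m.
Barometric formula: P = P₀ exp(−z/H).
z/H = 12920/11729 = 1.1015; exp(−1.1015) = 0.33237.
P = 885 × 0.33237 = 294.15 Pa.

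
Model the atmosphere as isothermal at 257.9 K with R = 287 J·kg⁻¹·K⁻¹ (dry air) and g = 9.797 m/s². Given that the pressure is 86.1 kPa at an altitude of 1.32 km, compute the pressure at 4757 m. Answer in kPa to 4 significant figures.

Scale height: H = RT/g = 287 × 257.9 / 9.797 = 7555.1 m.
Between two levels, P₂ = P₁ exp(−Δz/H) with Δz = z₂ − z₁.
Δz = 4757.0 − 1320.0 = 3437.0 m; Δz/H = 3437.0/7555.1 = 0.45492.
P₂ = 86.1 × exp(−0.45492) = 86.1 × 0.63450 = 54.630 kPa.

P ≈ 54.63 kPa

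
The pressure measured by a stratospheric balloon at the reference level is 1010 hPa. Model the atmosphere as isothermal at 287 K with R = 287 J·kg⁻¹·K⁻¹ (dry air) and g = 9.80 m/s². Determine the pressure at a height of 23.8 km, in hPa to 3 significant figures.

Scale height: H = RT/g = 287 × 287 / 9.80 = 8405.0 m.
Barometric formula: P = P₀ exp(−z/H).
z/H = 23800/8405.0 = 2.8316; exp(−2.8316) = 0.058919.
P = 1010 × 0.058919 = 59.508 hPa.

P ≈ 59.5 hPa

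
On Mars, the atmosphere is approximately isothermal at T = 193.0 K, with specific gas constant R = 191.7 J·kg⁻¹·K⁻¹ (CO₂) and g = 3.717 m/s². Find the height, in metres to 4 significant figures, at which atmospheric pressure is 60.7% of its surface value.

z ≈ 4969 m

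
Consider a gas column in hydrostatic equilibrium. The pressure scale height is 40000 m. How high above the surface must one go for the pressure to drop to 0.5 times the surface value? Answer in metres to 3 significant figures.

z ≈ 27700 m

Set P/P₀ = exp(−z/H) = 0.5, so z = −H ln(0.5).
−ln(0.5) = 0.69315; z = 40000 × 0.69315 = 27726 m.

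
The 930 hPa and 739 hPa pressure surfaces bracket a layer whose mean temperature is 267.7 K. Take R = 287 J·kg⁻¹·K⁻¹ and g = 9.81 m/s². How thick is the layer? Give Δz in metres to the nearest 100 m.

Hypsometric equation: Δz = (R T̄/g) ln(P₁/P₂).
R T̄/g = 287 × 267.7 / 9.81 = 7831.8 m.
ln(930/739) = ln(1.2585) = 0.22992.
Δz = 7831.8 × 0.22992 = 1800.7 m.

Δz ≈ 1800 m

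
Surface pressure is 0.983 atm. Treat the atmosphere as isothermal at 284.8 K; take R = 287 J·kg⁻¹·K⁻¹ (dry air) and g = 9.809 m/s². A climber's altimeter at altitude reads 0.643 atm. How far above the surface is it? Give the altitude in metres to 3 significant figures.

Scale height: H = RT/g = 287 × 284.8 / 9.809 = 8332.9 m.
Invert the barometric formula: z = H ln(P₀/P).
P₀/P = 0.983/0.643 = 1.5288; ln(1.5288) = 0.42448.
z = 8332.9 × 0.42448 = 3537.1 m.

z ≈ 3540 m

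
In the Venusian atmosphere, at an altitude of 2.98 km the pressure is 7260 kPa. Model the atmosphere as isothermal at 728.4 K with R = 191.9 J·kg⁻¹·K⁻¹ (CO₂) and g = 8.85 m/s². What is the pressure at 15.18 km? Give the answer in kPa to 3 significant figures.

P ≈ 3350 kPa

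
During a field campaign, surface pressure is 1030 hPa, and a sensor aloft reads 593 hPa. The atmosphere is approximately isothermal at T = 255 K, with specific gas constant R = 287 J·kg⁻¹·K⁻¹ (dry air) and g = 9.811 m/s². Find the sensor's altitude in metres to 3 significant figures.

Scale height: H = RT/g = 287 × 255 / 9.811 = 7459.5 m.
Invert the barometric formula: z = H ln(P₀/P).
P₀/P = 1030/593 = 1.7369; ln(1.7369) = 0.55210.
z = 7459.5 × 0.55210 = 4118.4 m.

z ≈ 4120 m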